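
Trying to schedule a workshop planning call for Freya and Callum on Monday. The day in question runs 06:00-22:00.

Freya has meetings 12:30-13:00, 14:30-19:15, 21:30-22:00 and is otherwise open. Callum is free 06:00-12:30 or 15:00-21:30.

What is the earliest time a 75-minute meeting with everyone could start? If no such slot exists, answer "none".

Freya free: 06:00-12:30, 13:00-14:30, 19:15-21:30 (invert busy blocks within the working day).
Callum free: 06:00-12:30, 15:00-21:30.
Freya ∩ Callum: 06:00-12:30, 19:15-21:30.
Those are the intersection windows.
The first common window of at least 75 minutes is 06:00-12:30, so the earliest start is 06:00.

06:00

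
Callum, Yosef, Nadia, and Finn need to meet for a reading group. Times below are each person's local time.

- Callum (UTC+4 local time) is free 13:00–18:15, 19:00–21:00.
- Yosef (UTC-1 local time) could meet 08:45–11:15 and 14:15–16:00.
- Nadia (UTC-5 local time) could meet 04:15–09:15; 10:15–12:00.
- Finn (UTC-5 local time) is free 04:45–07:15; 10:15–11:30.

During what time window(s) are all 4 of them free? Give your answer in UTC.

Callum in UTC: 09:00-14:15, 15:00-17:00 (subtract 4h to convert from UTC+4).
Yosef in UTC: 09:45-12:15, 15:15-17:00 (add 1h to convert from UTC-1).
Nadia in UTC: 09:15-14:15, 15:15-17:00 (add 5h to convert from UTC-5).
Finn in UTC: 09:45-12:15, 15:15-16:30 (add 5h to convert from UTC-5).
Callum ∩ Yosef: 09:45-12:15, 15:15-17:00.
Callum ∩ Yosef ∩ Nadia: 09:45-12:15, 15:15-17:00.
Callum ∩ Yosef ∩ Nadia ∩ Finn: 09:45-12:15, 15:15-16:30.
So the common availability across everyone is 09:45-12:15, 15:15-16:30.

09:45-12:15, 15:15-16:30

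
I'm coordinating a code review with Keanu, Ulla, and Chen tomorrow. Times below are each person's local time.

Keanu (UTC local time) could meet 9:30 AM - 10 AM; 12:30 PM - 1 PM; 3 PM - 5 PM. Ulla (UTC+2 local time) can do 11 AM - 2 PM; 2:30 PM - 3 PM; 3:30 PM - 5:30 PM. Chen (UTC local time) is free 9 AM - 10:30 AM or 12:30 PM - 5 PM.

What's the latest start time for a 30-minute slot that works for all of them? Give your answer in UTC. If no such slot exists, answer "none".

Keanu in UTC: 09:30-10:00, 12:30-13:00, 15:00-17:00.
Ulla in UTC: 09:00-12:00, 12:30-13:00, 13:30-15:30 (subtract 2h to convert from UTC+2).
Chen in UTC: 09:00-10:30, 12:30-17:00.
Keanu ∩ Ulla: 09:30-10:00, 12:30-13:00, 15:00-15:30.
Keanu ∩ Ulla ∩ Chen: 09:30-10:00, 12:30-13:00, 15:00-15:30.
The last common window of at least 30 minutes is 15:00-15:30; a 30-minute meeting can start as late as 15:00 and still end by 15:30.

15:00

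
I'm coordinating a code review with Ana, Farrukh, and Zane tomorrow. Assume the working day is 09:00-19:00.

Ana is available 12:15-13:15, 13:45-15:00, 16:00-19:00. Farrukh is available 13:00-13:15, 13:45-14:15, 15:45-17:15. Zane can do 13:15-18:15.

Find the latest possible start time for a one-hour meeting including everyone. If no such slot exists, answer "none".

16:15

Ana ∩ Farrukh: 13:00-13:15, 13:45-14:15, 16:00-17:15.
Ana ∩ Farrukh ∩ Zane: 13:45-14:15, 16:00-17:15.
So the common availability across everyone is 13:45-14:15, 16:00-17:15.
The last common window of at least 60 minutes is 16:00-17:15; a 60-minute meeting can start as late as 16:15 and still end by 17:15.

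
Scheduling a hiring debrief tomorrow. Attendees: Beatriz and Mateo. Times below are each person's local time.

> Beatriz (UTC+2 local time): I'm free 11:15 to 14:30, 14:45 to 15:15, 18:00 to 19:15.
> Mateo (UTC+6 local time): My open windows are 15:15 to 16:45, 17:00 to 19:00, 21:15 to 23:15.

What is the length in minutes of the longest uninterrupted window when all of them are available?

90

Beatriz in UTC: 09:15-12:30, 12:45-13:15, 16:00-17:15 (subtract 2h to convert from UTC+2).
Mateo in UTC: 09:15-10:45, 11:00-13:00, 15:15-17:15 (subtract 6h to convert from UTC+6).
Beatriz ∩ Mateo: 09:15-10:45, 11:00-12:30, 12:45-13:00, 16:00-17:15.
The longest is 09:15-10:45 at 90 minutes.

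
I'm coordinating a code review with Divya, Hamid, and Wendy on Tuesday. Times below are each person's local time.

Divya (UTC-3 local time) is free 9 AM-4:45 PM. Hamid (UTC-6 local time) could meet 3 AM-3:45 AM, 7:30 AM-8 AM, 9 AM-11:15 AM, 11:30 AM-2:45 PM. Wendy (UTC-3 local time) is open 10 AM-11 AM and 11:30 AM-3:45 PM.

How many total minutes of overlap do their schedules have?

Divya in UTC: 12:00-19:45 (add 3h to convert from UTC-3).
Hamid in UTC: 09:00-09:45, 13:30-14:00, 15:00-17:15, 17:30-20:45 (add 6h to convert from UTC-6).
Wendy in UTC: 13:00-14:00, 14:30-18:45 (add 3h to convert from UTC-3).
Divya ∩ Hamid: 13:30-14:00, 15:00-17:15, 17:30-19:45.
Divya ∩ Hamid ∩ Wendy: 13:30-14:00, 15:00-17:15, 17:30-18:45.
Those are the intersection windows.
Summing the common windows: 30 + 135 + 75 = 240 minutes.

240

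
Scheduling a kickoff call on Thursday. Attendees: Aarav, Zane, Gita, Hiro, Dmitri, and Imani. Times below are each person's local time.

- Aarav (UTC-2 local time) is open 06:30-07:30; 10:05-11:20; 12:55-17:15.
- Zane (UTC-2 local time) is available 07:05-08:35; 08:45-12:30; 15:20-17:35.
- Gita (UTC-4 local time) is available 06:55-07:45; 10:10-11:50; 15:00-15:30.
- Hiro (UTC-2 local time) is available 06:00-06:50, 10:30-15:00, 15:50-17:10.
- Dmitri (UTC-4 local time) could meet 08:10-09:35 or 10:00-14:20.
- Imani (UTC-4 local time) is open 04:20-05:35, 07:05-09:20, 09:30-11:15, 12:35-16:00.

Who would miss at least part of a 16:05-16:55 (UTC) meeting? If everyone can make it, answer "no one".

Aarav in UTC: 08:30-09:30, 12:05-13:20, 14:55-19:15 (add 2h to convert from UTC-2).
Zane in UTC: 09:05-10:35, 10:45-14:30, 17:20-19:35 (add 2h to convert from UTC-2).
Gita in UTC: 10:55-11:45, 14:10-15:50, 19:00-19:30 (add 4h to convert from UTC-4).
Hiro in UTC: 08:00-08:50, 12:30-17:00, 17:50-19:10 (add 2h to convert from UTC-2).
Dmitri in UTC: 12:10-13:35, 14:00-18:20 (add 4h to convert from UTC-4).
Imani in UTC: 08:20-09:35, 11:05-13:20, 13:30-15:15, 16:35-20:00 (add 4h to convert from UTC-4).
Aarav: free for 16:05-16:55. Zane: not fully free for 16:05-16:55. Gita: not fully free for 16:05-16:55. Hiro: free for 16:05-16:55. Dmitri: free for 16:05-16:55. Imani: not fully free for 16:05-16:55.

Gita, Imani, Zane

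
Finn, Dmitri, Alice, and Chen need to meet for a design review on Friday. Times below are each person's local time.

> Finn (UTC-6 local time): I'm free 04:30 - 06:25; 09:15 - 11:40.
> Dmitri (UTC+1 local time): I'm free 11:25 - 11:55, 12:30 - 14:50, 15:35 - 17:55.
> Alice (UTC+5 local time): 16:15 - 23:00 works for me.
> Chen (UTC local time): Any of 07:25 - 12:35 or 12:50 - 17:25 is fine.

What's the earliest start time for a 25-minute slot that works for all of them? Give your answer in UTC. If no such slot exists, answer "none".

11:30

Finn in UTC: 10:30-12:25, 15:15-17:40 (add 6h to convert from UTC-6).
Dmitri in UTC: 10:25-10:55, 11:30-13:50, 14:35-16:55 (subtract 1h to convert from UTC+1).
Alice in UTC: 11:15-18:00 (subtract 5h to convert from UTC+5).
Chen in UTC: 07:25-12:35, 12:50-17:25.
Finn ∩ Dmitri: 10:30-10:55, 11:30-12:25, 15:15-16:55.
Finn ∩ Dmitri ∩ Alice: 11:30-12:25, 15:15-16:55.
Finn ∩ Dmitri ∩ Alice ∩ Chen: 11:30-12:25, 15:15-16:55.
So the common availability across everyone is 11:30-12:25, 15:15-16:55.
The first common window of at least 25 minutes is 11:30-12:25, so the earliest start is 11:30.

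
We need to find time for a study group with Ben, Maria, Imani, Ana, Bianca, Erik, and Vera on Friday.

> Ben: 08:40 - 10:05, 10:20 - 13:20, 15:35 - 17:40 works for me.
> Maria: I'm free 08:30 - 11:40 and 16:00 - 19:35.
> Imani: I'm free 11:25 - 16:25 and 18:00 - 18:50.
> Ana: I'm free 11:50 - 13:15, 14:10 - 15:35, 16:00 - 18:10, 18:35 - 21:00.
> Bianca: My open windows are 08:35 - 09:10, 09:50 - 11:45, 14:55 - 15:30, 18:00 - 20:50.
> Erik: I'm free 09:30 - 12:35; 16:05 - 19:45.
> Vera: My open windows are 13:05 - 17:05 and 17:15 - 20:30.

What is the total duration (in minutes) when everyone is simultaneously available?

Ben ∩ Maria: 08:40-10:05, 10:20-11:40, 16:00-17:40.
Ben ∩ Maria ∩ Imani: 11:25-11:40, 16:00-16:25.
Ben ∩ Maria ∩ Imani ∩ Ana: 16:00-16:25.
Ben ∩ Maria ∩ Imani ∩ Ana ∩ Bianca: ∅.
Ben ∩ Maria ∩ Imani ∩ Ana ∩ Bianca ∩ Erik: ∅.
Ben ∩ Maria ∩ Imani ∩ Ana ∩ Bianca ∩ Erik ∩ Vera: ∅.
There is no time when everyone is free.
There is no common window, so the total is 0 minutes.

0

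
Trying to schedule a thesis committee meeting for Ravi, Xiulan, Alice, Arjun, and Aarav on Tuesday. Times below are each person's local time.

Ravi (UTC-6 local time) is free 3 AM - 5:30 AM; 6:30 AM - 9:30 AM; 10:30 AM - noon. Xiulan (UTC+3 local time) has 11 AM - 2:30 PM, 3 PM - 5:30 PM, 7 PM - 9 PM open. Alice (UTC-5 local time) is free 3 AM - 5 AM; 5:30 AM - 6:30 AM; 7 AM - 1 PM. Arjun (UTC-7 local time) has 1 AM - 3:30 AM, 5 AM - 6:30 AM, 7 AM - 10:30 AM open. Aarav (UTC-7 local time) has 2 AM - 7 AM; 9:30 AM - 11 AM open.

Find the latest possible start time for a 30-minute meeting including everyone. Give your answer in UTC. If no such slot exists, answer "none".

Ravi in UTC: 09:00-11:30, 12:30-15:30, 16:30-18:00 (add 6h to convert from UTC-6).
Xiulan in UTC: 08:00-11:30, 12:00-14:30, 16:00-18:00 (subtract 3h to convert from UTC+3).
Alice in UTC: 08:00-10:00, 10:30-11:30, 12:00-18:00 (add 5h to convert from UTC-5).
Arjun in UTC: 08:00-10:30, 12:00-13:30, 14:00-17:30 (add 7h to convert from UTC-7).
Aarav in UTC: 09:00-14:00, 16:30-18:00 (add 7h to convert from UTC-7).
Ravi ∩ Xiulan: 09:00-11:30, 12:30-14:30, 16:30-18:00.
Ravi ∩ Xiulan ∩ Alice: 09:00-10:00, 10:30-11:30, 12:30-14:30, 16:30-18:00.
Ravi ∩ Xiulan ∩ Alice ∩ Arjun: 09:00-10:00, 12:30-13:30, 14:00-14:30, 16:30-17:30.
Ravi ∩ Xiulan ∩ Alice ∩ Arjun ∩ Aarav: 09:00-10:00, 12:30-13:30, 16:30-17:30.
So the common availability across everyone is 09:00-10:00, 12:30-13:30, 16:30-17:30.
The last common window of at least 30 minutes is 16:30-17:30; a 30-minute meeting can start as late as 17:00 and still end by 17:30.

17:00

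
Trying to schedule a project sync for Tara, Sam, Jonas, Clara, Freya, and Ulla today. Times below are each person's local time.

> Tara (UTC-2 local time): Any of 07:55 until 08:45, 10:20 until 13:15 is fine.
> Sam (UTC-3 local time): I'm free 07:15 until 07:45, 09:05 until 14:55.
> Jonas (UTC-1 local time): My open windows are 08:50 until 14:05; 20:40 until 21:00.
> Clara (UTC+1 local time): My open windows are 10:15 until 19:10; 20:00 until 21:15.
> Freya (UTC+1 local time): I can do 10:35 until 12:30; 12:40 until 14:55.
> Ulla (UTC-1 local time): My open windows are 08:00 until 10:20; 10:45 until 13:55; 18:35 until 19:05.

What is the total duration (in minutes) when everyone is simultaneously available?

Tara in UTC: 09:55-10:45, 12:20-15:15 (add 2h to convert from UTC-2).
Sam in UTC: 10:15-10:45, 12:05-17:55 (add 3h to convert from UTC-3).
Jonas in UTC: 09:50-15:05, 21:40-22:00 (add 1h to convert from UTC-1).
Clara in UTC: 09:15-18:10, 19:00-20:15 (subtract 1h to convert from UTC+1).
Freya in UTC: 09:35-11:30, 11:40-13:55 (subtract 1h to convert from UTC+1).
Ulla in UTC: 09:00-11:20, 11:45-14:55, 19:35-20:05 (add 1h to convert from UTC-1).
Tara ∩ Sam: 10:15-10:45, 12:20-15:15.
Tara ∩ Sam ∩ Jonas: 10:15-10:45, 12:20-15:05.
Tara ∩ Sam ∩ Jonas ∩ Clara: 10:15-10:45, 12:20-15:05.
Tara ∩ Sam ∩ Jonas ∩ Clara ∩ Freya: 10:15-10:45, 12:20-13:55.
Tara ∩ Sam ∩ Jonas ∩ Clara ∩ Freya ∩ Ulla: 10:15-10:45, 12:20-13:55.
Those are the intersection windows.
Summing the common windows: 30 + 95 = 125 minutes.

125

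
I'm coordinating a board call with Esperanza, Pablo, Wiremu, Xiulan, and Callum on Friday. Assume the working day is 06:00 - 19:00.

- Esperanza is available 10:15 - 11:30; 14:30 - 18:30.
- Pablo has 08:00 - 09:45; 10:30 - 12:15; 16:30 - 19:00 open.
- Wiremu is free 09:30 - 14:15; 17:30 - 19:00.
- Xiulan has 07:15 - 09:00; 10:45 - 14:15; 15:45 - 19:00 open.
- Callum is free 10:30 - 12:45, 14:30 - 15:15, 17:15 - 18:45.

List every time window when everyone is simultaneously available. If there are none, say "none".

10:45-11:30, 17:30-18:30

Esperanza ∩ Pablo: 10:30-11:30, 16:30-18:30.
Esperanza ∩ Pablo ∩ Wiremu: 10:30-11:30, 17:30-18:30.
Esperanza ∩ Pablo ∩ Wiremu ∩ Xiulan: 10:45-11:30, 17:30-18:30.
Esperanza ∩ Pablo ∩ Wiremu ∩ Xiulan ∩ Callum: 10:45-11:30, 17:30-18:30.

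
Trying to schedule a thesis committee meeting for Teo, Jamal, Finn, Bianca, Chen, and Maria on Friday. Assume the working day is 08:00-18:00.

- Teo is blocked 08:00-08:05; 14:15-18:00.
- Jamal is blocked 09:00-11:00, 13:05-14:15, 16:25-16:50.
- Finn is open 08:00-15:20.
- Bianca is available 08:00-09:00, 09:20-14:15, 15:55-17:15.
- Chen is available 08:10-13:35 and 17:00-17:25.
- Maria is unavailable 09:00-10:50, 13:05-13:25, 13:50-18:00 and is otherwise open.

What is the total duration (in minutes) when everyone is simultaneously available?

175

Teo free: 08:05-14:15 (invert busy blocks within the working day).
Jamal free: 08:00-09:00, 11:00-13:05, 14:15-16:25, 16:50-18:00 (invert busy blocks within the working day).
Finn free: 08:00-15:20.
Bianca free: 08:00-09:00, 09:20-14:15, 15:55-17:15.
Chen free: 08:10-13:35, 17:00-17:25.
Maria free: 08:00-09:00, 10:50-13:05, 13:25-13:50 (invert busy blocks within the working day).
Teo ∩ Jamal: 08:05-09:00, 11:00-13:05.
Teo ∩ Jamal ∩ Finn: 08:05-09:00, 11:00-13:05.
Teo ∩ Jamal ∩ Finn ∩ Bianca: 08:05-09:00, 11:00-13:05.
Teo ∩ Jamal ∩ Finn ∩ Bianca ∩ Chen: 08:10-09:00, 11:00-13:05.
Teo ∩ Jamal ∩ Finn ∩ Bianca ∩ Chen ∩ Maria: 08:10-09:00, 11:00-13:05.
So the common availability across everyone is 08:10-09:00, 11:00-13:05.
Summing the common windows: 50 + 125 = 175 minutes.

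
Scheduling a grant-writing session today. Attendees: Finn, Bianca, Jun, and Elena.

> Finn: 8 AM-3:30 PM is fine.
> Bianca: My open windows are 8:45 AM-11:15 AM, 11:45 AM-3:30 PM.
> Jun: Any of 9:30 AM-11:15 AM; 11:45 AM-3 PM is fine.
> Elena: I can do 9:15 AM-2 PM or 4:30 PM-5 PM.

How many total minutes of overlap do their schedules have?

Finn ∩ Bianca: 08:45-11:15, 11:45-15:30.
Finn ∩ Bianca ∩ Jun: 09:30-11:15, 11:45-15:00.
Finn ∩ Bianca ∩ Jun ∩ Elena: 09:30-11:15, 11:45-14:00.
Summing the common windows: 105 + 135 = 240 minutes.

240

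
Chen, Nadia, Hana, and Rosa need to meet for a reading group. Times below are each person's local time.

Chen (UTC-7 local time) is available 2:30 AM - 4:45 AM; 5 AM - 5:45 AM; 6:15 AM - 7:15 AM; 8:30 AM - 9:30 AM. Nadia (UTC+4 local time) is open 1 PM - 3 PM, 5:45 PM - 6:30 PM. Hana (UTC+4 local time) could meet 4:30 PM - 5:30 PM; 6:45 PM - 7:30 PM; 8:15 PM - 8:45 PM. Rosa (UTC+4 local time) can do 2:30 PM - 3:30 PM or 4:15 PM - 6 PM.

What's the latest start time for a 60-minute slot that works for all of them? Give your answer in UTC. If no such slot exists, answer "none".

none

Chen in UTC: 09:30-11:45, 12:00-12:45, 13:15-14:15, 15:30-16:30 (add 7h to convert from UTC-7).
Nadia in UTC: 09:00-11:00, 13:45-14:30 (subtract 4h to convert from UTC+4).
Hana in UTC: 12:30-13:30, 14:45-15:30, 16:15-16:45 (subtract 4h to convert from UTC+4).
Rosa in UTC: 10:30-11:30, 12:15-14:00 (subtract 4h to convert from UTC+4).
Chen ∩ Nadia: 09:30-11:00, 13:45-14:15.
Chen ∩ Nadia ∩ Hana: ∅.
Chen ∩ Nadia ∩ Hana ∩ Rosa: ∅.
There is no time when everyone is free.
No common window is at least 60 minutes long.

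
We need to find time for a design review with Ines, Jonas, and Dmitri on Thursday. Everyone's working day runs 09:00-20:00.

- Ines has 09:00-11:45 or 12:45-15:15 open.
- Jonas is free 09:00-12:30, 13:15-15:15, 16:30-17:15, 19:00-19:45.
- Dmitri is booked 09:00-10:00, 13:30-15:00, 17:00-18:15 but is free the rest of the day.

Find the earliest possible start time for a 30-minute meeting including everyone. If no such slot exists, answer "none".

Ines free: 09:00-11:45, 12:45-15:15.
Jonas free: 09:00-12:30, 13:15-15:15, 16:30-17:15, 19:00-19:45.
Dmitri free: 10:00-13:30, 15:00-17:00, 18:15-20:00 (invert busy blocks within the working day).
Ines ∩ Jonas: 09:00-11:45, 13:15-15:15.
Ines ∩ Jonas ∩ Dmitri: 10:00-11:45, 13:15-13:30, 15:00-15:15.
The first common window of at least 30 minutes is 10:00-11:45, so the earliest start is 10:00.

10:00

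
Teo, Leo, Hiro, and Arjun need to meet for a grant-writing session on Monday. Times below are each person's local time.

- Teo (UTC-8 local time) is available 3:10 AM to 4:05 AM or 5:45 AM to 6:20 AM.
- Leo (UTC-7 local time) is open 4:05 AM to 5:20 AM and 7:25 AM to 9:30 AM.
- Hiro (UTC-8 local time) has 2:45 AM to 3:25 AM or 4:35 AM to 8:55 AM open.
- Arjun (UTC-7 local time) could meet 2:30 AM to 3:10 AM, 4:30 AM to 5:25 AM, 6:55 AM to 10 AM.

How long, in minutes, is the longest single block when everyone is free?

0

Teo in UTC: 11:10-12:05, 13:45-14:20 (add 8h to convert from UTC-8).
Leo in UTC: 11:05-12:20, 14:25-16:30 (add 7h to convert from UTC-7).
Hiro in UTC: 10:45-11:25, 12:35-16:55 (add 8h to convert from UTC-8).
Arjun in UTC: 09:30-10:10, 11:30-12:25, 13:55-17:00 (add 7h to convert from UTC-7).
Teo ∩ Leo: 11:10-12:05.
Teo ∩ Leo ∩ Hiro: 11:10-11:25.
Teo ∩ Leo ∩ Hiro ∩ Arjun: ∅.
There is no time when everyone is free.
No common window exists, so the longest block is 0 minutes.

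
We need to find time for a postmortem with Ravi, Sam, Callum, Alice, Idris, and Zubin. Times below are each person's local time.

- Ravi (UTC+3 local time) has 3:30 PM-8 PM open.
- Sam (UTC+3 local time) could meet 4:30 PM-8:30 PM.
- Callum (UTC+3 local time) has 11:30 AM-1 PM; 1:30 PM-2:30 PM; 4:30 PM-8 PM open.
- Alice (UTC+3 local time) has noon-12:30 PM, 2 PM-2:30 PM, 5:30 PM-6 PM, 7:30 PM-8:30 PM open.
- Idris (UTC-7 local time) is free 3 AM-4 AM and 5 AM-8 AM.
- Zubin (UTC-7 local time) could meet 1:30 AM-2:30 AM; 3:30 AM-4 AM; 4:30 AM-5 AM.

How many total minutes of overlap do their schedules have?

Ravi in UTC: 12:30-17:00 (subtract 3h to convert from UTC+3).
Sam in UTC: 13:30-17:30 (subtract 3h to convert from UTC+3).
Callum in UTC: 08:30-10:00, 10:30-11:30, 13:30-17:00 (subtract 3h to convert from UTC+3).
Alice in UTC: 09:00-09:30, 11:00-11:30, 14:30-15:00, 16:30-17:30 (subtract 3h to convert from UTC+3).
Idris in UTC: 10:00-11:00, 12:00-15:00 (add 7h to convert from UTC-7).
Zubin in UTC: 08:30-09:30, 10:30-11:00, 11:30-12:00 (add 7h to convert from UTC-7).
Ravi ∩ Sam: 13:30-17:00.
Ravi ∩ Sam ∩ Callum: 13:30-17:00.
Ravi ∩ Sam ∩ Callum ∩ Alice: 14:30-15:00, 16:30-17:00.
Ravi ∩ Sam ∩ Callum ∩ Alice ∩ Idris: 14:30-15:00.
Ravi ∩ Sam ∩ Callum ∩ Alice ∩ Idris ∩ Zubin: ∅.
There is no time when everyone is free.
There is no common window, so the total is 0 minutes.

0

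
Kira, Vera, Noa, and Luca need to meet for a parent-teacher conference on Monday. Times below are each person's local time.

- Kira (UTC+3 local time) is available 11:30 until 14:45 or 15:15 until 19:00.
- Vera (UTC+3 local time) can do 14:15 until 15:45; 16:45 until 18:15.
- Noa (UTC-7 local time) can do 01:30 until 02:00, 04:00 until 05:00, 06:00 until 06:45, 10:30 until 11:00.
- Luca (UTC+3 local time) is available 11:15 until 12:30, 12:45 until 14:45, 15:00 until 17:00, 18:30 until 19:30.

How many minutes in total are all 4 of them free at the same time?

Kira in UTC: 08:30-11:45, 12:15-16:00 (subtract 3h to convert from UTC+3).
Vera in UTC: 11:15-12:45, 13:45-15:15 (subtract 3h to convert from UTC+3).
Noa in UTC: 08:30-09:00, 11:00-12:00, 13:00-13:45, 17:30-18:00 (add 7h to convert from UTC-7).
Luca in UTC: 08:15-09:30, 09:45-11:45, 12:00-14:00, 15:30-16:30 (subtract 3h to convert from UTC+3).
Kira ∩ Vera: 11:15-11:45, 12:15-12:45, 13:45-15:15.
Kira ∩ Vera ∩ Noa: 11:15-11:45.
Kira ∩ Vera ∩ Noa ∩ Luca: 11:15-11:45.
Those are the intersection windows.
That's a single block of 30 minutes.

30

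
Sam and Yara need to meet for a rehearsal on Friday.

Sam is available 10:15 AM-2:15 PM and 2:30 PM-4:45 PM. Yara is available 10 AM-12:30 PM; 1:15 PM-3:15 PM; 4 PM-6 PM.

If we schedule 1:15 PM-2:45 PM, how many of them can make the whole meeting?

1

Yara can make the full 13:15-14:45 slot — that's 1.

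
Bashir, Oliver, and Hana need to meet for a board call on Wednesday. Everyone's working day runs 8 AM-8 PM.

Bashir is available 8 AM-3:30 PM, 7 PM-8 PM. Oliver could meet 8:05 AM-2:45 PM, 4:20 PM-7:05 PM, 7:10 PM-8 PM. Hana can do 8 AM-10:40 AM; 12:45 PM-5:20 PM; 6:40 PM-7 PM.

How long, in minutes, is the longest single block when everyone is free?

Bashir ∩ Oliver: 08:05-14:45, 19:00-19:05, 19:10-20:00.
Bashir ∩ Oliver ∩ Hana: 08:05-10:40, 12:45-14:45.
So the common availability across everyone is 08:05-10:40, 12:45-14:45.
The longest is 08:05-10:40 at 155 minutes.

155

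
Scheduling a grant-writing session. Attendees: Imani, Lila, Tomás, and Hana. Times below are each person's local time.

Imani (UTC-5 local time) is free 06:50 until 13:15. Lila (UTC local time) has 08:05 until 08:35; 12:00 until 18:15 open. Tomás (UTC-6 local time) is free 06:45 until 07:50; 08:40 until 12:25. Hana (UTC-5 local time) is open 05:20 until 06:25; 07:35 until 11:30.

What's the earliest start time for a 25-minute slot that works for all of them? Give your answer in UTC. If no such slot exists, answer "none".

Imani in UTC: 11:50-18:15 (add 5h to convert from UTC-5).
Lila in UTC: 08:05-08:35, 12:00-18:15.
Tomás in UTC: 12:45-13:50, 14:40-18:25 (add 6h to convert from UTC-6).
Hana in UTC: 10:20-11:25, 12:35-16:30 (add 5h to convert from UTC-5).
Imani ∩ Lila: 12:00-18:15.
Imani ∩ Lila ∩ Tomás: 12:45-13:50, 14:40-18:15.
Imani ∩ Lila ∩ Tomás ∩ Hana: 12:45-13:50, 14:40-16:30.
The first common window of at least 25 minutes is 12:45-13:50, so the earliest start is 12:45.

12:45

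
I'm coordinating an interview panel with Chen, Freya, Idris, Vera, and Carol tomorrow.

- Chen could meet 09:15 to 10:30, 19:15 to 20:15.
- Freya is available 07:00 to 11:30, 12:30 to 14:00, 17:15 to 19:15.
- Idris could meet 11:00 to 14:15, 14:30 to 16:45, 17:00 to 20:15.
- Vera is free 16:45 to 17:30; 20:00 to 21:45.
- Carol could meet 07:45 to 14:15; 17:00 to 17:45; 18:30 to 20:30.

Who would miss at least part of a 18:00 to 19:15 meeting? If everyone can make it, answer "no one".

Chen: not fully free for 18:00-19:15. Freya: free for 18:00-19:15. Idris: free for 18:00-19:15. Vera: not fully free for 18:00-19:15. Carol: not fully free for 18:00-19:15.

Carol, Chen, Vera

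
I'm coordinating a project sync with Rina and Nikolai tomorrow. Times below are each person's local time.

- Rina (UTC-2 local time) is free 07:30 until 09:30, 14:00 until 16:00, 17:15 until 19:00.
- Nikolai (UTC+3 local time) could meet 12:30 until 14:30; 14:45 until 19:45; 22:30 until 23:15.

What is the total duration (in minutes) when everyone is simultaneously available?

210

Rina in UTC: 09:30-11:30, 16:00-18:00, 19:15-21:00 (add 2h to convert from UTC-2).
Nikolai in UTC: 09:30-11:30, 11:45-16:45, 19:30-20:15 (subtract 3h to convert from UTC+3).
Rina ∩ Nikolai: 09:30-11:30, 16:00-16:45, 19:30-20:15.
Those are the intersection windows.
Summing the common windows: 120 + 45 + 45 = 210 minutes.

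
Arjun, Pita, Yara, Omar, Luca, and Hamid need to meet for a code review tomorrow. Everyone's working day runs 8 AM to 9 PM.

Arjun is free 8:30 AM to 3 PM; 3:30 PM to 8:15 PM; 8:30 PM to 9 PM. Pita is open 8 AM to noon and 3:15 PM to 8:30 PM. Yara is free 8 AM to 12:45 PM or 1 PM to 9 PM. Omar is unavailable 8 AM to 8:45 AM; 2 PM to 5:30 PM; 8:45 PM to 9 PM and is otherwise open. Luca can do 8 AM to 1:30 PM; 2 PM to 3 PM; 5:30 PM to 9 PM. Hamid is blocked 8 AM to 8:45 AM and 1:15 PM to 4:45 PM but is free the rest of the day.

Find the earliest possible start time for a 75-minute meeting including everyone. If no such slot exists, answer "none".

08:45

Arjun free: 08:30-15:00, 15:30-20:15, 20:30-21:00.
Pita free: 08:00-12:00, 15:15-20:30.
Yara free: 08:00-12:45, 13:00-21:00.
Omar free: 08:45-14:00, 17:30-20:45 (invert busy blocks within the working day).
Luca free: 08:00-13:30, 14:00-15:00, 17:30-21:00.
Hamid free: 08:45-13:15, 16:45-21:00 (invert busy blocks within the working day).
Arjun ∩ Pita: 08:30-12:00, 15:30-20:15.
Arjun ∩ Pita ∩ Yara: 08:30-12:00, 15:30-20:15.
Arjun ∩ Pita ∩ Yara ∩ Omar: 08:45-12:00, 17:30-20:15.
Arjun ∩ Pita ∩ Yara ∩ Omar ∩ Luca: 08:45-12:00, 17:30-20:15.
Arjun ∩ Pita ∩ Yara ∩ Omar ∩ Luca ∩ Hamid: 08:45-12:00, 17:30-20:15.
The first common window of at least 75 minutes is 08:45-12:00, so the earliest start is 08:45.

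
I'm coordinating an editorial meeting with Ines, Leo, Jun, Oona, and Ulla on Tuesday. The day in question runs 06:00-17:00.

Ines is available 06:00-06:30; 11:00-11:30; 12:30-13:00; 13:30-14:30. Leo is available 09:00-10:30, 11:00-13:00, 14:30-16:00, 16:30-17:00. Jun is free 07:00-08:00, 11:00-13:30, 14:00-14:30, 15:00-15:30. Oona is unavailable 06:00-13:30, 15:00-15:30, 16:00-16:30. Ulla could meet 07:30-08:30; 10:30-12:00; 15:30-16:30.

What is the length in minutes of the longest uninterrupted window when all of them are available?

Ines free: 06:00-06:30, 11:00-11:30, 12:30-13:00, 13:30-14:30.
Leo free: 09:00-10:30, 11:00-13:00, 14:30-16:00, 16:30-17:00.
Jun free: 07:00-08:00, 11:00-13:30, 14:00-14:30, 15:00-15:30.
Oona free: 13:30-15:00, 15:30-16:00, 16:30-17:00 (invert busy blocks within the working day).
Ulla free: 07:30-08:30, 10:30-12:00, 15:30-16:30.
Ines ∩ Leo: 11:00-11:30, 12:30-13:00.
Ines ∩ Leo ∩ Jun: 11:00-11:30, 12:30-13:00.
Ines ∩ Leo ∩ Jun ∩ Oona: ∅.
Ines ∩ Leo ∩ Jun ∩ Oona ∩ Ulla: ∅.
There is no time when everyone is free.
No common window exists, so the longest block is 0 minutes.

0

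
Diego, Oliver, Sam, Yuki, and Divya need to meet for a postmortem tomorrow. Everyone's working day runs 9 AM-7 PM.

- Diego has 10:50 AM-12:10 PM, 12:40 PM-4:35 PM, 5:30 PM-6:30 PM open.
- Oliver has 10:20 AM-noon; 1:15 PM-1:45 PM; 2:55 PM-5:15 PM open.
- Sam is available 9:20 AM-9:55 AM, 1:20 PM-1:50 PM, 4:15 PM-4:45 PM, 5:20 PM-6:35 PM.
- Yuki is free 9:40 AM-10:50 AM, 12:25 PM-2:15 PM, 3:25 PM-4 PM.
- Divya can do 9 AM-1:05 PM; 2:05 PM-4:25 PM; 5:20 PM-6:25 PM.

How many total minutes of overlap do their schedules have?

0

Diego ∩ Oliver: 10:50-12:00, 13:15-13:45, 14:55-16:35.
Diego ∩ Oliver ∩ Sam: 13:20-13:45, 16:15-16:35.
Diego ∩ Oliver ∩ Sam ∩ Yuki: 13:20-13:45.
Diego ∩ Oliver ∩ Sam ∩ Yuki ∩ Divya: ∅.
There is no time when everyone is free.
There is no common window, so the total is 0 minutes.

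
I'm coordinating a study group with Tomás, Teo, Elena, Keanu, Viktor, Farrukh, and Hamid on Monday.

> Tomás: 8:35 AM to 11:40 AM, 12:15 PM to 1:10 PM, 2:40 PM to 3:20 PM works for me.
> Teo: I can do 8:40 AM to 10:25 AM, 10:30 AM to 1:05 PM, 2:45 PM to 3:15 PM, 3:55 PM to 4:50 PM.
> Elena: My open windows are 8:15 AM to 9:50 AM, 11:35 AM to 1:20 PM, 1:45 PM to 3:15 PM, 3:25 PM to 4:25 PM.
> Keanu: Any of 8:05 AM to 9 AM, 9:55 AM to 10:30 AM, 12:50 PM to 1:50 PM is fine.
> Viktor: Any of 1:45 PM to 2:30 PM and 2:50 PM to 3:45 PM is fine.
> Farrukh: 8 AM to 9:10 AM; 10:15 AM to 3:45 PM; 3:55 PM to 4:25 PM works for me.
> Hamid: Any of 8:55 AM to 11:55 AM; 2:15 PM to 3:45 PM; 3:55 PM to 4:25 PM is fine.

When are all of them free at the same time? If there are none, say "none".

Tomás ∩ Teo: 08:40-10:25, 10:30-11:40, 12:15-13:05, 14:45-15:15.
Tomás ∩ Teo ∩ Elena: 08:40-09:50, 11:35-11:40, 12:15-13:05, 14:45-15:15.
Tomás ∩ Teo ∩ Elena ∩ Keanu: 08:40-09:00, 12:50-13:05.
Tomás ∩ Teo ∩ Elena ∩ Keanu ∩ Viktor: ∅.
Tomás ∩ Teo ∩ Elena ∩ Keanu ∩ Viktor ∩ Farrukh: ∅.
Tomás ∩ Teo ∩ Elena ∩ Keanu ∩ Viktor ∩ Farrukh ∩ Hamid: ∅.
There is no time when everyone is free.

none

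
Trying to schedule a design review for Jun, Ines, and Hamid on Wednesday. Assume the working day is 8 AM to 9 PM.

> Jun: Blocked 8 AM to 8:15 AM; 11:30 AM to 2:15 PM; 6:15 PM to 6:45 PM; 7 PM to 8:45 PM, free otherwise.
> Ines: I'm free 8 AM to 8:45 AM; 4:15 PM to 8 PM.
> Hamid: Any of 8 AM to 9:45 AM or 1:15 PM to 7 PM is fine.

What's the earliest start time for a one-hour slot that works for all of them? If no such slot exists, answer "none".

Jun free: 08:15-11:30, 14:15-18:15, 18:45-19:00, 20:45-21:00 (invert busy blocks within the working day).
Ines free: 08:00-08:45, 16:15-20:00.
Hamid free: 08:00-09:45, 13:15-19:00.
Jun ∩ Ines: 08:15-08:45, 16:15-18:15, 18:45-19:00.
Jun ∩ Ines ∩ Hamid: 08:15-08:45, 16:15-18:15, 18:45-19:00.
So the common availability across everyone is 08:15-08:45, 16:15-18:15, 18:45-19:00.
The first common window of at least 60 minutes is 16:15-18:15, so the earliest start is 16:15.

16:15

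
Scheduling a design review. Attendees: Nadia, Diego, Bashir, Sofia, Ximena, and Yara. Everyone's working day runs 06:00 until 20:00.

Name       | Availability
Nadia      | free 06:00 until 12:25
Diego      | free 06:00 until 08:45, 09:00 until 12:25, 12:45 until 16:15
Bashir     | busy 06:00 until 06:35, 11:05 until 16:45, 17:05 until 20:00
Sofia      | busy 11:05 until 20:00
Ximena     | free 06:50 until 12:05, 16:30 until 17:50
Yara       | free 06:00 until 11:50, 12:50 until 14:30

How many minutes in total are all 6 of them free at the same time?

Nadia free: 06:00-12:25.
Diego free: 06:00-08:45, 09:00-12:25, 12:45-16:15.
Bashir free: 06:35-11:05, 16:45-17:05 (invert busy blocks within the working day).
Sofia free: 06:00-11:05 (invert busy blocks within the working day).
Ximena free: 06:50-12:05, 16:30-17:50.
Yara free: 06:00-11:50, 12:50-14:30.
Nadia ∩ Diego: 06:00-08:45, 09:00-12:25.
Nadia ∩ Diego ∩ Bashir: 06:35-08:45, 09:00-11:05.
Nadia ∩ Diego ∩ Bashir ∩ Sofia: 06:35-08:45, 09:00-11:05.
Nadia ∩ Diego ∩ Bashir ∩ Sofia ∩ Ximena: 06:50-08:45, 09:00-11:05.
Nadia ∩ Diego ∩ Bashir ∩ Sofia ∩ Ximena ∩ Yara: 06:50-08:45, 09:00-11:05.
So the common availability across everyone is 06:50-08:45, 09:00-11:05.
Summing the common windows: 115 + 125 = 240 minutes.

240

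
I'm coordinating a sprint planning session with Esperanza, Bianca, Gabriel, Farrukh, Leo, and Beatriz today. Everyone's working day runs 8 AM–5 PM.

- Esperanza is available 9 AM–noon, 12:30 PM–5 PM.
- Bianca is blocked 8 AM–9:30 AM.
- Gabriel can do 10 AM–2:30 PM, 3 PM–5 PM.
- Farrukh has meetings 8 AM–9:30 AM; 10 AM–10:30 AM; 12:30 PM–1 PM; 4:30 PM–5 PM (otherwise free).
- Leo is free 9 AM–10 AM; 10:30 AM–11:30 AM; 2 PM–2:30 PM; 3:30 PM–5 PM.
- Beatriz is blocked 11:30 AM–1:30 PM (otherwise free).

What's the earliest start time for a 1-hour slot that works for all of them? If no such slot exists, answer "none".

Esperanza free: 09:00-12:00, 12:30-17:00.
Bianca free: 09:30-17:00 (invert busy blocks within the working day).
Gabriel free: 10:00-14:30, 15:00-17:00.
Farrukh free: 09:30-10:00, 10:30-12:30, 13:00-16:30 (invert busy blocks within the working day).
Leo free: 09:00-10:00, 10:30-11:30, 14:00-14:30, 15:30-17:00.
Beatriz free: 08:00-11:30, 13:30-17:00 (invert busy blocks within the working day).
Esperanza ∩ Bianca: 09:30-12:00, 12:30-17:00.
Esperanza ∩ Bianca ∩ Gabriel: 10:00-12:00, 12:30-14:30, 15:00-17:00.
Esperanza ∩ Bianca ∩ Gabriel ∩ Farrukh: 10:30-12:00, 13:00-14:30, 15:00-16:30.
Esperanza ∩ Bianca ∩ Gabriel ∩ Farrukh ∩ Leo: 10:30-11:30, 14:00-14:30, 15:30-16:30.
Esperanza ∩ Bianca ∩ Gabriel ∩ Farrukh ∩ Leo ∩ Beatriz: 10:30-11:30, 14:00-14:30, 15:30-16:30.
So the common availability across everyone is 10:30-11:30, 14:00-14:30, 15:30-16:30.
The first common window of at least 60 minutes is 10:30-11:30, so the earliest start is 10:30.

10:30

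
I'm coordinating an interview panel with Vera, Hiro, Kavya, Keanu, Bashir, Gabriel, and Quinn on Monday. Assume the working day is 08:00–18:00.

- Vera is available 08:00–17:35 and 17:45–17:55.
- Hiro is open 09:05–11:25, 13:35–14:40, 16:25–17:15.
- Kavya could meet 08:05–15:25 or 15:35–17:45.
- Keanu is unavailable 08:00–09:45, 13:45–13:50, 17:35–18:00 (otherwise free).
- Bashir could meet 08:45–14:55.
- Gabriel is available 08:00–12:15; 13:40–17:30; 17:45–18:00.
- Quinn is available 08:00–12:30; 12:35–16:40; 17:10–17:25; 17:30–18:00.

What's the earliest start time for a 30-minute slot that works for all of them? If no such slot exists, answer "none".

09:45

Vera free: 08:00-17:35, 17:45-17:55.
Hiro free: 09:05-11:25, 13:35-14:40, 16:25-17:15.
Kavya free: 08:05-15:25, 15:35-17:45.
Keanu free: 09:45-13:45, 13:50-17:35 (invert busy blocks within the working day).
Bashir free: 08:45-14:55.
Gabriel free: 08:00-12:15, 13:40-17:30, 17:45-18:00.
Quinn free: 08:00-12:30, 12:35-16:40, 17:10-17:25, 17:30-18:00.
Vera ∩ Hiro: 09:05-11:25, 13:35-14:40, 16:25-17:15.
Vera ∩ Hiro ∩ Kavya: 09:05-11:25, 13:35-14:40, 16:25-17:15.
Vera ∩ Hiro ∩ Kavya ∩ Keanu: 09:45-11:25, 13:35-13:45, 13:50-14:40, 16:25-17:15.
Vera ∩ Hiro ∩ Kavya ∩ Keanu ∩ Bashir: 09:45-11:25, 13:35-13:45, 13:50-14:40.
Vera ∩ Hiro ∩ Kavya ∩ Keanu ∩ Bashir ∩ Gabriel: 09:45-11:25, 13:40-13:45, 13:50-14:40.
Vera ∩ Hiro ∩ Kavya ∩ Keanu ∩ Bashir ∩ Gabriel ∩ Quinn: 09:45-11:25, 13:40-13:45, 13:50-14:40.
Those are the intersection windows.
The first common window of at least 30 minutes is 09:45-11:25, so the earliest start is 09:45.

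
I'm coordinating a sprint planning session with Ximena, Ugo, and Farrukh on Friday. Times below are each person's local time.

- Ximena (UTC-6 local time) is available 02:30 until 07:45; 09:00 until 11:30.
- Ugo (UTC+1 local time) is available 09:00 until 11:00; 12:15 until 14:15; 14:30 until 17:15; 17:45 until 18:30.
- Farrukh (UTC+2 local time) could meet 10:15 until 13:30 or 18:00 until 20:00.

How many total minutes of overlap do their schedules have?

165

Ximena in UTC: 08:30-13:45, 15:00-17:30 (add 6h to convert from UTC-6).
Ugo in UTC: 08:00-10:00, 11:15-13:15, 13:30-16:15, 16:45-17:30 (subtract 1h to convert from UTC+1).
Farrukh in UTC: 08:15-11:30, 16:00-18:00 (subtract 2h to convert from UTC+2).
Ximena ∩ Ugo: 08:30-10:00, 11:15-13:15, 13:30-13:45, 15:00-16:15, 16:45-17:30.
Ximena ∩ Ugo ∩ Farrukh: 08:30-10:00, 11:15-11:30, 16:00-16:15, 16:45-17:30.
Summing the common windows: 90 + 15 + 15 + 45 = 165 minutes.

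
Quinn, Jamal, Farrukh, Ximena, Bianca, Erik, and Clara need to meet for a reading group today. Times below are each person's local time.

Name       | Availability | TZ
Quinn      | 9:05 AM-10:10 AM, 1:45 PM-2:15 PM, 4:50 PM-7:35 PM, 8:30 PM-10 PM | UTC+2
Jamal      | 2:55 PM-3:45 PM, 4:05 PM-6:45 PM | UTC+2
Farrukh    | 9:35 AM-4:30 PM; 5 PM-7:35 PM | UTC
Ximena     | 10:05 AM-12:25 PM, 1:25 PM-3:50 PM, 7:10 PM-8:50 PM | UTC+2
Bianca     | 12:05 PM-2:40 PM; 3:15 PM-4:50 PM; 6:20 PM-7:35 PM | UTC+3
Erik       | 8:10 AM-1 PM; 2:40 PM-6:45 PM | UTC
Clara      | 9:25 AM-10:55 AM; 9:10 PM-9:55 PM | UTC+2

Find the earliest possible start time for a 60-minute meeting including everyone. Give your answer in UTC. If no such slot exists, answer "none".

none

Quinn in UTC: 07:05-08:10, 11:45-12:15, 14:50-17:35, 18:30-20:00 (subtract 2h to convert from UTC+2).
Jamal in UTC: 12:55-13:45, 14:05-16:45 (subtract 2h to convert from UTC+2).
Farrukh in UTC: 09:35-16:30, 17:00-19:35.
Ximena in UTC: 08:05-10:25, 11:25-13:50, 17:10-18:50 (subtract 2h to convert from UTC+2).
Bianca in UTC: 09:05-11:40, 12:15-13:50, 15:20-16:35 (subtract 3h to convert from UTC+3).
Erik in UTC: 08:10-13:00, 14:40-18:45.
Clara in UTC: 07:25-08:55, 19:10-19:55 (subtract 2h to convert from UTC+2).
Quinn ∩ Jamal: 14:50-16:45.
Quinn ∩ Jamal ∩ Farrukh: 14:50-16:30.
Quinn ∩ Jamal ∩ Farrukh ∩ Ximena: ∅.
Quinn ∩ Jamal ∩ Farrukh ∩ Ximena ∩ Bianca: ∅.
Quinn ∩ Jamal ∩ Farrukh ∩ Ximena ∩ Bianca ∩ Erik: ∅.
Quinn ∩ Jamal ∩ Farrukh ∩ Ximena ∩ Bianca ∩ Erik ∩ Clara: ∅.
There is no time when everyone is free.
No common window is at least 60 minutes long.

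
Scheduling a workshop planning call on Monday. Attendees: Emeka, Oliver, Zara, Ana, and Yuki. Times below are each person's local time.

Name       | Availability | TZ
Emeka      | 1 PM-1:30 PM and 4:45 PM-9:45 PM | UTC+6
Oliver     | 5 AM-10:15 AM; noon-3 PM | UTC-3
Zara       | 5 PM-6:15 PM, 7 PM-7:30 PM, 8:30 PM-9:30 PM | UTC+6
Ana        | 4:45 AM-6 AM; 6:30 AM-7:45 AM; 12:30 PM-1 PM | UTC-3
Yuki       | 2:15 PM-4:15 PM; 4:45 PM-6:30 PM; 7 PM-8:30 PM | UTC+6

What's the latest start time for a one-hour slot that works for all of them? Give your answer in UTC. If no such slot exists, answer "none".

Emeka in UTC: 07:00-07:30, 10:45-15:45 (subtract 6h to convert from UTC+6).
Oliver in UTC: 08:00-13:15, 15:00-18:00 (add 3h to convert from UTC-3).
Zara in UTC: 11:00-12:15, 13:00-13:30, 14:30-15:30 (subtract 6h to convert from UTC+6).
Ana in UTC: 07:45-09:00, 09:30-10:45, 15:30-16:00 (add 3h to convert from UTC-3).
Yuki in UTC: 08:15-10:15, 10:45-12:30, 13:00-14:30 (subtract 6h to convert from UTC+6).
Emeka ∩ Oliver: 10:45-13:15, 15:00-15:45.
Emeka ∩ Oliver ∩ Zara: 11:00-12:15, 13:00-13:15, 15:00-15:30.
Emeka ∩ Oliver ∩ Zara ∩ Ana: ∅.
Emeka ∩ Oliver ∩ Zara ∩ Ana ∩ Yuki: ∅.
There is no time when everyone is free.
No common window is at least 60 minutes long.

none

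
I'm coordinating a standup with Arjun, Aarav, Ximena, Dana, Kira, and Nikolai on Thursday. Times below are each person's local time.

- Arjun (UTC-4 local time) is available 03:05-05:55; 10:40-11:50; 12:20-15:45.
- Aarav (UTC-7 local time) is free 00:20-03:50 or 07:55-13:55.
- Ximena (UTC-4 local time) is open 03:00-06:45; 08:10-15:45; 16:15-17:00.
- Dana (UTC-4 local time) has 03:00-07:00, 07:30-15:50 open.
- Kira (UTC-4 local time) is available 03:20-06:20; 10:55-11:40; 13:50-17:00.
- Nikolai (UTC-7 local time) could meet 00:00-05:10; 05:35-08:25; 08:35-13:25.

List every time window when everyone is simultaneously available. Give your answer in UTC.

07:20-09:55, 14:55-15:25, 15:35-15:40, 17:50-19:45

Arjun in UTC: 07:05-09:55, 14:40-15:50, 16:20-19:45 (add 4h to convert from UTC-4).
Aarav in UTC: 07:20-10:50, 14:55-20:55 (add 7h to convert from UTC-7).
Ximena in UTC: 07:00-10:45, 12:10-19:45, 20:15-21:00 (add 4h to convert from UTC-4).
Dana in UTC: 07:00-11:00, 11:30-19:50 (add 4h to convert from UTC-4).
Kira in UTC: 07:20-10:20, 14:55-15:40, 17:50-21:00 (add 4h to convert from UTC-4).
Nikolai in UTC: 07:00-12:10, 12:35-15:25, 15:35-20:25 (add 7h to convert from UTC-7).
Arjun ∩ Aarav: 07:20-09:55, 14:55-15:50, 16:20-19:45.
Arjun ∩ Aarav ∩ Ximena: 07:20-09:55, 14:55-15:50, 16:20-19:45.
Arjun ∩ Aarav ∩ Ximena ∩ Dana: 07:20-09:55, 14:55-15:50, 16:20-19:45.
Arjun ∩ Aarav ∩ Ximena ∩ Dana ∩ Kira: 07:20-09:55, 14:55-15:40, 17:50-19:45.
Arjun ∩ Aarav ∩ Ximena ∩ Dana ∩ Kira ∩ Nikolai: 07:20-09:55, 14:55-15:25, 15:35-15:40, 17:50-19:45.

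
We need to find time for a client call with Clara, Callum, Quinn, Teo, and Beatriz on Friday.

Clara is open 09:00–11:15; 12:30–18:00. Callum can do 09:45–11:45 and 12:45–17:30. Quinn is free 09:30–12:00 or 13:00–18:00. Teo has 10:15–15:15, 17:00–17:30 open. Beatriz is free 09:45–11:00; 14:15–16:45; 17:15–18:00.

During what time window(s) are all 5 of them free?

10:15-11:00, 14:15-15:15, 17:15-17:30

Clara ∩ Callum: 09:45-11:15, 12:45-17:30.
Clara ∩ Callum ∩ Quinn: 09:45-11:15, 13:00-17:30.
Clara ∩ Callum ∩ Quinn ∩ Teo: 10:15-11:15, 13:00-15:15, 17:00-17:30.
Clara ∩ Callum ∩ Quinn ∩ Teo ∩ Beatriz: 10:15-11:00, 14:15-15:15, 17:15-17:30.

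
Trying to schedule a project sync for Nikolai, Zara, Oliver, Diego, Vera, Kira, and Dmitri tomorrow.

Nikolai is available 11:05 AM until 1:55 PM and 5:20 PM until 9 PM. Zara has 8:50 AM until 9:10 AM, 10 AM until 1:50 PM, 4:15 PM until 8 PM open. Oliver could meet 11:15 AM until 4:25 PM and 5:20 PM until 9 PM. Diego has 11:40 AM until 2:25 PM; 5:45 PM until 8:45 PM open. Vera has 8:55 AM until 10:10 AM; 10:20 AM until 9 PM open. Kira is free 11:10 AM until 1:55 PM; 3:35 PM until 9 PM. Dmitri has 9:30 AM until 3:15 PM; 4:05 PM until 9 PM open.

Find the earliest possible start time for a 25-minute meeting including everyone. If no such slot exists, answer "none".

Nikolai ∩ Zara: 11:05-13:50, 17:20-20:00.
Nikolai ∩ Zara ∩ Oliver: 11:15-13:50, 17:20-20:00.
Nikolai ∩ Zara ∩ Oliver ∩ Diego: 11:40-13:50, 17:45-20:00.
Nikolai ∩ Zara ∩ Oliver ∩ Diego ∩ Vera: 11:40-13:50, 17:45-20:00.
Nikolai ∩ Zara ∩ Oliver ∩ Diego ∩ Vera ∩ Kira: 11:40-13:50, 17:45-20:00.
Nikolai ∩ Zara ∩ Oliver ∩ Diego ∩ Vera ∩ Kira ∩ Dmitri: 11:40-13:50, 17:45-20:00.
The first common window of at least 25 minutes is 11:40-13:50, so the earliest start is 11:40.

11:40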